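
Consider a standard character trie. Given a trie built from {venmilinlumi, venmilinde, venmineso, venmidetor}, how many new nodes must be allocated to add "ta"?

2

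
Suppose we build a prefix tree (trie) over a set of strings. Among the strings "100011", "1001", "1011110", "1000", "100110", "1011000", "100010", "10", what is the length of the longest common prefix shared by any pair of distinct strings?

Look for the deepest trie node that still has at least two words in its subtree.
"100010" and "100011" agree on "10001" (5 characters) before diverging; nothing deeper is shared.
Longest shared-prefix length: 5

5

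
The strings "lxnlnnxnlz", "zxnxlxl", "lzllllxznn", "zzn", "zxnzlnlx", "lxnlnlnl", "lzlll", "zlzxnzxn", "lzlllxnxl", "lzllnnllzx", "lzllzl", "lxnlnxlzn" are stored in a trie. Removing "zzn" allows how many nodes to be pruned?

2

Walk "zzn" from the leaf back toward the root, removing each node that no remaining word uses.
The suffix "zn" (2 nodes) is used only by "zzn"; the node for "z" still has the child "x", so pruning stops there.
Nodes removed: 2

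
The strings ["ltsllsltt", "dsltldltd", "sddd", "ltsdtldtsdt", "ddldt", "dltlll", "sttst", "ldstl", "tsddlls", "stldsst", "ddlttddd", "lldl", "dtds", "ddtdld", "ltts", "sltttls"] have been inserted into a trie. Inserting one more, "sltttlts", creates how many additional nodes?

Walking "sltttlts" from the root, the first 6 characters ("sltttl") follow existing edges; "t" is the first miss.
Each of the 2 remaining characters creates one node.

2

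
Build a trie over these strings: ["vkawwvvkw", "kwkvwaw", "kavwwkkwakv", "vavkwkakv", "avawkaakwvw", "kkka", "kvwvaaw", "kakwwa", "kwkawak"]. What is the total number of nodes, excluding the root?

62

Insert word by word; a character creates a node only if that edge doesn't already exist:
  "vkawwvvkw" → 9 new (v, k, a, w, w, v, v, k, w)
  "kwkvwaw" → 7 new (k, w, k, v, w, a, w)
  "kavwwkkwakv" → prefix "k" already present; 10 new (a, v, w, w, k, k, w, a, k, v)
  "vavkwkakv" → prefix "v" already present; 8 new (a, v, k, w, k, a, k, v)
  "avawkaakwvw" → 11 new (a, v, a, w, k, a, a, k, w, v, w)
  "kkka" → prefix "k" already present; 3 new (k, k, a)
  "kvwvaaw" → prefix "k" already present; 6 new (v, w, v, a, a, w)
  "kakwwa" → prefix "ka" already present; 4 new (k, w, w, a)
  "kwkawak" → prefix "kwk" already present; 4 new (a, w, a, k)
Total nodes = 9 + 7 + 10 + 8 + 11 + 3 + 6 + 4 + 4 = 62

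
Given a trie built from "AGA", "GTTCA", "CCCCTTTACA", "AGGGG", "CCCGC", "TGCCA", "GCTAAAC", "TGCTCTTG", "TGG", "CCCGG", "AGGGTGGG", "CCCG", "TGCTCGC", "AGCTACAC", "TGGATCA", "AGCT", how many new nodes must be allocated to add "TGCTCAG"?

2

The longest prefix of "TGCTCAG" already in the trie is "TGCTC" (length 5).
So 7 − 5 = 2 new nodes.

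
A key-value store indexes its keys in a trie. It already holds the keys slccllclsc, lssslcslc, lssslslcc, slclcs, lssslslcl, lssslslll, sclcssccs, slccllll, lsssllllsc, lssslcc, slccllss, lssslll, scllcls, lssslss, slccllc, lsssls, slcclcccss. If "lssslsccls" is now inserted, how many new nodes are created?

"lsssls" is already a path in the trie; the remaining "ccls" must be added.
New nodes needed: |"lssslsccls"| − 6 = 10 − 6 = 4.

4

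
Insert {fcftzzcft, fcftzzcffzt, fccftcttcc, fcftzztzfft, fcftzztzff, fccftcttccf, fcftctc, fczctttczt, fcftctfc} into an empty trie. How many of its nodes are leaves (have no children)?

7

A leaf is a node with no children — equivalently, the end of a word that is not a proper prefix of any other stored word.
Those words: "fccftcttccf", "fcftctc", "fcftctfc", "fcftzzcffzt", "fcftzzcft", "fcftzztzfft", "fczctttczt"
Leaf count: 7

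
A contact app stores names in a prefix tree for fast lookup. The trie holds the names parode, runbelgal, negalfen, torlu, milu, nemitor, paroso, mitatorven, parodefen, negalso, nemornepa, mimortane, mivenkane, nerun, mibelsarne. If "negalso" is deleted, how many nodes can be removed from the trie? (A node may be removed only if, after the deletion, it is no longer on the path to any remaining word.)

2

After clearing the end-marker at "negalso", prune upward until reaching a node still needed by another word.
The suffix "so" (2 nodes) is used only by "negalso"; the node for "negal" still has the child "f", so pruning stops there.
Nodes removed: 2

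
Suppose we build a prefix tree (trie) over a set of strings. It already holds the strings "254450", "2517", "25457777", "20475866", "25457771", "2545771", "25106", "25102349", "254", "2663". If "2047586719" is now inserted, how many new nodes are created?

Walking "2047586719" from the root, the first 7 characters ("2047586") follow existing edges; "7" is the first miss.
Each of the 3 remaining characters creates one node.

3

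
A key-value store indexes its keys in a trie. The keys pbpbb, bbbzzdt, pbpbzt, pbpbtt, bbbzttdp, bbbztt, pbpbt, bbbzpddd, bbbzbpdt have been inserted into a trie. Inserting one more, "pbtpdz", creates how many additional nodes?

4

"pb" is already a path in the trie; the remaining "tpdz" must be added.
So 6 − 2 = 4 new nodes.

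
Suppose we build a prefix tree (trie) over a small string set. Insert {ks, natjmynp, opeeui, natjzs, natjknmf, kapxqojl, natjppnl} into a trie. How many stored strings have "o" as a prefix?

Filter for entries beginning with "o":
Matches: "opeeui"
Count: 1

1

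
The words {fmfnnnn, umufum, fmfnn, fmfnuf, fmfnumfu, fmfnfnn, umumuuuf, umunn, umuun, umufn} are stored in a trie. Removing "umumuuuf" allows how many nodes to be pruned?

A node on "umumuuuf"'s path can go only if nothing else ends at it or branches off below it.
The suffix "muuuf" (5 nodes) is used only by "umumuuuf"; the node for "umu" still has the child "f", so pruning stops there.
Nodes removed: 5

5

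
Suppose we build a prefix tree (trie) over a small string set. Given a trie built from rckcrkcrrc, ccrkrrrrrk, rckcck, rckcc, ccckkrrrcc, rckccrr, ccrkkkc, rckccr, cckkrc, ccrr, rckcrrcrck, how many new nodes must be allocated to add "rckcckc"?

The longest prefix of "rckcckc" already in the trie is "rckcck" (length 6).
Each of the 1 remaining characters creates one node.

1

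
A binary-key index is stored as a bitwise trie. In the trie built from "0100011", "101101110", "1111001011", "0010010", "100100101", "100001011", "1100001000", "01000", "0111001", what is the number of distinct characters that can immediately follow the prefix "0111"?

The children of the "0111" node are the distinct next characters among strings starting with "0111".
Characters that immediately follow "0111" among the stored strings: {0}.
That node has 1 child edge.

1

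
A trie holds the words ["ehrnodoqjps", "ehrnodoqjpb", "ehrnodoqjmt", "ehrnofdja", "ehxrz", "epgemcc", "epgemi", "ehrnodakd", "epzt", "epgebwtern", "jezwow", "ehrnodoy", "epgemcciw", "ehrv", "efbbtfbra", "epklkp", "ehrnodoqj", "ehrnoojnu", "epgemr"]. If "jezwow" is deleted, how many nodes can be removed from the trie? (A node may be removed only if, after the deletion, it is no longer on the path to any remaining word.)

6

After clearing the end-marker at "jezwow", prune upward until reaching a node still needed by another word.
No other word shares any prefix with "jezwow", so all 6 of its nodes go.
Nodes removed: 6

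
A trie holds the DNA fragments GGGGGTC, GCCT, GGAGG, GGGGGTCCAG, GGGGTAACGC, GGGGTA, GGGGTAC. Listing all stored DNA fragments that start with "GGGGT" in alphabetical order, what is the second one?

DFS of the "GGGGT" subtree visits, in order: "GGGGTA", "GGGGTAACGC", "GGGGTAC"
Position 2: GGGGTAACGC

GGGGTAACGC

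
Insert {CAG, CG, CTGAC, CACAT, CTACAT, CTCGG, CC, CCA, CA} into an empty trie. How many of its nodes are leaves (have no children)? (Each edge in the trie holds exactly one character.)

A leaf is a node with no children — equivalently, the end of a word that is not a proper prefix of any other stored word.
Those words: "CACAT", "CAG", "CCA", "CG", "CTACAT", "CTCGG", "CTGAC"
Leaf count: 7

7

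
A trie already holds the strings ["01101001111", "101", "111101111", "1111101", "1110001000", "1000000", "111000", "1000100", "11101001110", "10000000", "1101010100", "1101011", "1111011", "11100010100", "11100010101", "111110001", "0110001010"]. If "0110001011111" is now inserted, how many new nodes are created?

Walking "0110001011111" from the root, the first 9 characters ("011000101") follow existing edges; "1" is the first miss.
New nodes needed: |"0110001011111"| − 9 = 13 − 9 = 4.

4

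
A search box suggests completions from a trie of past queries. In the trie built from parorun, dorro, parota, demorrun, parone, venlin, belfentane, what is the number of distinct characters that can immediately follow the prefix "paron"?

Follow the path "paron" to its node, then look at its outgoing edges.
Characters that immediately follow "paron" among the stored strings: {e}.
That node has 1 child edge.

1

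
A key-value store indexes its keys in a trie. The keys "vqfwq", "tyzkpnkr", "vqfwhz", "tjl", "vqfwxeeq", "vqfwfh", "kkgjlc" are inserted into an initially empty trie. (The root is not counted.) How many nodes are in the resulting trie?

29

For each word, the new-node count is its length minus the longest prefix already in the trie:
  "vqfwq" → 5 new (v, q, f, w, q)
  "tyzkpnkr" → 8 new (t, y, z, k, p, n, k, r)
  "vqfwhz" → prefix "vqfw" already present; 2 new (h, z)
  "tjl" → prefix "t" already present; 2 new (j, l)
  "vqfwxeeq" → prefix "vqfw" already present; 4 new (x, e, e, q)
  "vqfwfh" → prefix "vqfw" already present; 2 new (f, h)
  "kkgjlc" → 6 new (k, k, g, j, l, c)
Total nodes = 5 + 8 + 2 + 2 + 4 + 2 + 6 = 29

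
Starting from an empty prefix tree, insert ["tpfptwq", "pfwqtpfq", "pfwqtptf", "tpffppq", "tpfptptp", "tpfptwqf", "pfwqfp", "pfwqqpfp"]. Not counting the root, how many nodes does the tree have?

31

Insert word by word; a character creates a node only if that edge doesn't already exist:
  "tpfptwq" → 7 new (t, p, f, p, t, w, q)
  "pfwqtpfq" → 8 new (p, f, w, q, t, p, f, q)
  "pfwqtptf" → prefix "pfwqtp" already present; 2 new (t, f)
  "tpffppq" → prefix "tpf" already present; 4 new (f, p, p, q)
  "tpfptptp" → prefix "tpfpt" already present; 3 new (p, t, p)
  "tpfptwqf" → prefix "tpfptwq" already present; 1 new (f)
  "pfwqfp" → prefix "pfwq" already present; 2 new (f, p)
  "pfwqqpfp" → prefix "pfwq" already present; 4 new (q, p, f, p)
Total nodes = 7 + 8 + 2 + 4 + 3 + 1 + 2 + 4 = 31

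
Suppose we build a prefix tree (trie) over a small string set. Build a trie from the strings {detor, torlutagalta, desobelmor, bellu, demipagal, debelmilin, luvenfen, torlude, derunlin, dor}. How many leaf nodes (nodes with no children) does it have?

A leaf is a node with no children — equivalently, the end of a word that is not a proper prefix of any other stored word.
Those words: "bellu", "debelmilin", "demipagal", "derunlin", "desobelmor", "detor", "dor", "luvenfen", "torlude", "torlutagalta"
Leaf count: 10

10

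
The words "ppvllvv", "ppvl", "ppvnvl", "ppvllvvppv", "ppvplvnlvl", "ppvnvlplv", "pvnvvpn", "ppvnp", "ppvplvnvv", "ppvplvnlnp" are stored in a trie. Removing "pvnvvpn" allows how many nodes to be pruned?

6

A node on "pvnvvpn"'s path can go only if nothing else ends at it or branches off below it.
The suffix "vnvvpn" (6 nodes) is used only by "pvnvvpn"; the node for "p" still has the child "p", so pruning stops there.
Nodes removed: 6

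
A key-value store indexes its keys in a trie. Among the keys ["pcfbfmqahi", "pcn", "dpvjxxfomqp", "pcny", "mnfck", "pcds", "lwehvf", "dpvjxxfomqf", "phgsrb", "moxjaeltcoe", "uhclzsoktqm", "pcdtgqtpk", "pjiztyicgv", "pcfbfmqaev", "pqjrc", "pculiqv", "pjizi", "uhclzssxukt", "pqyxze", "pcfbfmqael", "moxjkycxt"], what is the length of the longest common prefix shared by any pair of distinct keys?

10

Look for the deepest trie node that still has at least two words in its subtree.
"dpvjxxfomqf" and "dpvjxxfomqp" agree on "dpvjxxfomq" (10 characters) before diverging; nothing deeper is shared.
Longest shared-prefix length: 10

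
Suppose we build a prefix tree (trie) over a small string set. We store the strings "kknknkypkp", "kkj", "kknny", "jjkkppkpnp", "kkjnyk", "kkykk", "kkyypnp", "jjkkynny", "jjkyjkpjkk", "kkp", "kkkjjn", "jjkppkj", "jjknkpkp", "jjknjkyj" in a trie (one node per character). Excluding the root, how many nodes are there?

62

For each word, the new-node count is its length minus the longest prefix already in the trie:
  "kknknkypkp" → 10 new (k, k, n, k, n, k, y, p, k, p)
  "kkj" → prefix "kk" already present; 1 new (j)
  "kknny" → prefix "kkn" already present; 2 new (n, y)
  "jjkkppkpnp" → 10 new (j, j, k, k, p, p, k, p, n, p)
  "kkjnyk" → prefix "kkj" already present; 3 new (n, y, k)
  "kkykk" → prefix "kk" already present; 3 new (y, k, k)
  "kkyypnp" → prefix "kky" already present; 4 new (y, p, n, p)
  "jjkkynny" → prefix "jjkk" already present; 4 new (y, n, n, y)
  "jjkyjkpjkk" → prefix "jjk" already present; 7 new (y, j, k, p, j, k, k)
  "kkp" → prefix "kk" already present; 1 new (p)
  "kkkjjn" → prefix "kk" already present; 4 new (k, j, j, n)
  "jjkppkj" → prefix "jjk" already present; 4 new (p, p, k, j)
  "jjknkpkp" → prefix "jjk" already present; 5 new (n, k, p, k, p)
  "jjknjkyj" → prefix "jjkn" already present; 4 new (j, k, y, j)
Total nodes = 10 + 1 + 2 + 10 + 3 + 3 + 4 + 4 + 7 + 1 + 4 + 4 + 5 + 4 = 62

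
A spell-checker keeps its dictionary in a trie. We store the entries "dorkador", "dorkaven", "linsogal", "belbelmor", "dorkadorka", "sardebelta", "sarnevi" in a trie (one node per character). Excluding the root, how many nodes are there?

Insert word by word; a character creates a node only if that edge doesn't already exist:
  "dorkador" → 8 new (d, o, r, k, a, d, o, r)
  "dorkaven" → prefix "dorka" already present; 3 new (v, e, n)
  "linsogal" → 8 new (l, i, n, s, o, g, a, l)
  "belbelmor" → 9 new (b, e, l, b, e, l, m, o, r)
  "dorkadorka" → prefix "dorkador" already present; 2 new (k, a)
  "sardebelta" → 10 new (s, a, r, d, e, b, e, l, t, a)
  "sarnevi" → prefix "sar" already present; 4 new (n, e, v, i)
Total nodes = 8 + 3 + 8 + 9 + 2 + 10 + 4 = 44

44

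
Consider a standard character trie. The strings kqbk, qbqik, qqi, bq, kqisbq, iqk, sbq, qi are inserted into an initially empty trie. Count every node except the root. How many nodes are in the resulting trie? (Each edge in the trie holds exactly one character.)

Trie structure (* marks end of a word):
(root)
├─ b
│  └─ q *
├─ i
│  └─ q
│     └─ k *
├─ k
│  └─ q
│     ├─ b
│     │  └─ k *
│     └─ i
│        └─ s
│           └─ b
│              └─ q *
├─ q
│  ├─ b
│  │  └─ q
│  │     └─ i
│  │        └─ k *
│  ├─ i *
│  └─ q
│     └─ i *
└─ s
   └─ b
      └─ q *
Counting every labelled node above: 24.

24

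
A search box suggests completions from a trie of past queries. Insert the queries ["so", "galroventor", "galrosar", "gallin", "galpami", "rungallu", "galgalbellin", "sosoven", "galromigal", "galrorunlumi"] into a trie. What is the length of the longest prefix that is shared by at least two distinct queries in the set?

5

Look for the deepest trie node that still has at least two words in its subtree.
e.g. "galromigal" and "galrorunlumi" share the prefix "galro" of length 5; no pair shares a longer one.
Longest shared-prefix length: 5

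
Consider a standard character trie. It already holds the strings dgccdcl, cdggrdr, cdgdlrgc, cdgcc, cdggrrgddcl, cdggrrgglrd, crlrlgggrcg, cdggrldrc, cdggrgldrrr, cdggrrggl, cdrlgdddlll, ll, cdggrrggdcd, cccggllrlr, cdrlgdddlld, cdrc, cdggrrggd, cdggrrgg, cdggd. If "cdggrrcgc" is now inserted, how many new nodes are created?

"cdggrr" is already a path in the trie; the remaining "cgc" must be added.
Each of the 3 remaining characters creates one node.

3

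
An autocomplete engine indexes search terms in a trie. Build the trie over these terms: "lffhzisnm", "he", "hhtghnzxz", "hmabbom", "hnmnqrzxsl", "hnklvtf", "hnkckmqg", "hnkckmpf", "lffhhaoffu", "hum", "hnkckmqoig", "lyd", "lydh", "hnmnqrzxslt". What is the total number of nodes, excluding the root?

61

Trace insertions, counting only characters that open a new branch:
  "lffhzisnm" → 9 new (l, f, f, h, z, i, s, n, m)
  "he" → 2 new (h, e)
  "hhtghnzxz" → prefix "h" already present; 8 new (h, t, g, h, n, z, x, z)
  "hmabbom" → prefix "h" already present; 6 new (m, a, b, b, o, m)
  "hnmnqrzxsl" → prefix "h" already present; 9 new (n, m, n, q, r, z, x, s, l)
  "hnklvtf" → prefix "hn" already present; 5 new (k, l, v, t, f)
  "hnkckmqg" → prefix "hnk" already present; 5 new (c, k, m, q, g)
  "hnkckmpf" → prefix "hnkckm" already present; 2 new (p, f)
  "lffhhaoffu" → prefix "lffh" already present; 6 new (h, a, o, f, f, u)
  "hum" → prefix "h" already present; 2 new (u, m)
  "hnkckmqoig" → prefix "hnkckmq" already present; 3 new (o, i, g)
  "lyd" → prefix "l" already present; 2 new (y, d)
  "lydh" → prefix "lyd" already present; 1 new (h)
  "hnmnqrzxslt" → prefix "hnmnqrzxsl" already present; 1 new (t)
Total nodes = 9 + 2 + 8 + 6 + 9 + 5 + 5 + 2 + 6 + 2 + 3 + 2 + 1 + 1 = 61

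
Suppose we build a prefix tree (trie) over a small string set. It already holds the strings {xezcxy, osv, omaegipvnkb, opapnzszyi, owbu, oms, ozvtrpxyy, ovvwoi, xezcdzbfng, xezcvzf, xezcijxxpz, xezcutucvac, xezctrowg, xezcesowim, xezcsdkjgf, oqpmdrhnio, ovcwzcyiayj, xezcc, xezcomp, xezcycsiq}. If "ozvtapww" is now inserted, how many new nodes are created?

4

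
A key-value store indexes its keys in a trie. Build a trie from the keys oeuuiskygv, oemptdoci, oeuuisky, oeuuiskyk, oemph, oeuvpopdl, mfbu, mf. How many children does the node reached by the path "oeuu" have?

1

Follow the path "oeuu" to its node, then look at its outgoing edges.
Characters that immediately follow "oeuu" among the stored strings: {i}.
That node has 1 child edge.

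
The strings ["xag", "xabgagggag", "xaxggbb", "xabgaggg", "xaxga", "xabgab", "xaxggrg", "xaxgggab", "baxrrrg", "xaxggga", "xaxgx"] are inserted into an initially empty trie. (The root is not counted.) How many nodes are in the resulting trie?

For each word, the new-node count is its length minus the longest prefix already in the trie:
  "xag" → 3 new (x, a, g)
  "xabgagggag" → prefix "xa" already present; 8 new (b, g, a, g, g, g, a, g)
  "xaxggbb" → prefix "xa" already present; 5 new (x, g, g, b, b)
  "xabgaggg" → prefix "xabgaggg" already present; 0 new (none)
  "xaxga" → prefix "xaxg" already present; 1 new (a)
  "xabgab" → prefix "xabga" already present; 1 new (b)
  "xaxggrg" → prefix "xaxgg" already present; 2 new (r, g)
  "xaxgggab" → prefix "xaxgg" already present; 3 new (g, a, b)
  "baxrrrg" → 7 new (b, a, x, r, r, r, g)
  "xaxggga" → prefix "xaxggga" already present; 0 new (none)
  "xaxgx" → prefix "xaxg" already present; 1 new (x)
Total nodes = 3 + 8 + 5 + 0 + 1 + 1 + 2 + 3 + 7 + 0 + 1 = 31

31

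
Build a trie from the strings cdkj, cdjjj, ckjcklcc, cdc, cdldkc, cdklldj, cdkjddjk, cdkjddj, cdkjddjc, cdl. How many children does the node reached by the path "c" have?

Walk "c" from the root, arriving at one node.
Characters that immediately follow "c" among the stored strings: {d, k}.
That node has 2 child edges.

2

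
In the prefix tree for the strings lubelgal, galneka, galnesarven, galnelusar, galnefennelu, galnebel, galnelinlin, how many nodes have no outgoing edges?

A leaf is a node with no children — equivalently, the end of a word that is not a proper prefix of any other stored word.
Those words: "galnebel", "galnefennelu", "galneka", "galnelinlin", "galnelusar", "galnesarven", "lubelgal"
Leaf count: 7

7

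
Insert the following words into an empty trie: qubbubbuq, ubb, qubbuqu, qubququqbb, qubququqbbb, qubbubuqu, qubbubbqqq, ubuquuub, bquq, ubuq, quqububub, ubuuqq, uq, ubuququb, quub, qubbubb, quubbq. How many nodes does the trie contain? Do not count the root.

Count nodes per top-level branch (shared prefixes stored once):
  'b'-branch (bquq): 4 nodes
  'q'-branch (qubbubb, qubbubbqqq, qubbubbuq, qubbubuqu, qubbuqu, qubququqbb, qubququqbbb, quqububub, quub, quubbq): 36 nodes
  'u'-branch (ubb, ubuq, ubuququb, ubuquuub, ubuuqq, uq): 16 nodes
Sum: 56

56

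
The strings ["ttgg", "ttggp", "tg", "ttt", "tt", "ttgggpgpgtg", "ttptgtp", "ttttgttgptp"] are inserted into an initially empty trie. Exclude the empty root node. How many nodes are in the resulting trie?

27

Trace insertions, counting only characters that open a new branch:
  "ttgg" → 4 new (t, t, g, g)
  "ttggp" → prefix "ttgg" already present; 1 new (p)
  "tg" → prefix "t" already present; 1 new (g)
  "ttt" → prefix "tt" already present; 1 new (t)
  "tt" → prefix "tt" already present; 0 new (none)
  "ttgggpgpgtg" → prefix "ttgg" already present; 7 new (g, p, g, p, g, t, g)
  "ttptgtp" → prefix "tt" already present; 5 new (p, t, g, t, p)
  "ttttgttgptp" → prefix "ttt" already present; 8 new (t, g, t, t, g, p, t, p)
Total nodes = 4 + 1 + 1 + 1 + 0 + 7 + 5 + 8 = 27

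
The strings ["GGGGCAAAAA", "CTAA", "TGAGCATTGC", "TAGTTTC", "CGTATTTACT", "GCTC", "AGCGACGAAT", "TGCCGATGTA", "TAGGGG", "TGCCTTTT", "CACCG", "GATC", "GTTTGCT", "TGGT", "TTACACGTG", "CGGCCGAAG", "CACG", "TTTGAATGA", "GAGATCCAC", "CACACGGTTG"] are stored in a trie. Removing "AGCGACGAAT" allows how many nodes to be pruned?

10

Walk "AGCGACGAAT" from the leaf back toward the root, removing each node that no remaining word uses.
No other word shares any prefix with "AGCGACGAAT", so all 10 of its nodes go.
Nodes removed: 10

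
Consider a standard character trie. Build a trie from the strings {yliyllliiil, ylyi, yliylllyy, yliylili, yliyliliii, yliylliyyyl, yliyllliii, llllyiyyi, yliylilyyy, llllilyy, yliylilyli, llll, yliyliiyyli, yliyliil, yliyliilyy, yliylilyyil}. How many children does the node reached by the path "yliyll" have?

2

Follow the path "yliyll" to its node, then look at its outgoing edges.
Distinct next characters after "yliyll": i, l.
That node has 2 child edges.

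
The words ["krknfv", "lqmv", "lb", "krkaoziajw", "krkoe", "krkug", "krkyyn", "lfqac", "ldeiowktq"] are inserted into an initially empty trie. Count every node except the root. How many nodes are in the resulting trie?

Trie structure (* marks end of a word):
(root)
├─ k
│  └─ r
│     └─ k
│        ├─ a
│        │  └─ o
│        │     └─ z
│        │        └─ i
│        │           └─ a
│        │              └─ j
│        │                 └─ w *
│        ├─ n
│        │  └─ f
│        │     └─ v *
│        ├─ o
│        │  └─ e *
│        ├─ u
│        │  └─ g *
│        └─ y
│           └─ y
│              └─ n *
└─ l
   ├─ b *
   ├─ d
   │  └─ e
   │     └─ i
   │        └─ o
   │           └─ w
   │              └─ k
   │                 └─ t
   │                    └─ q *
   ├─ f
   │  └─ q
   │     └─ a
   │        └─ c *
   └─ q
      └─ m
         └─ v *
Counting every labelled node above: 37.

37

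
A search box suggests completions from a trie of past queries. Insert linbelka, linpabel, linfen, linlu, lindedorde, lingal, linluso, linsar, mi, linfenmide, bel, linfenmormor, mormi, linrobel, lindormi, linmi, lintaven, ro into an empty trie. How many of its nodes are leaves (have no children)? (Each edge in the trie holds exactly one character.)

16

Leaves are exactly the stored words that no other stored word extends.
Those words: "bel", "linbelka", "lindedorde", "lindormi", "linfenmide", "linfenmormor", "lingal", "linluso", "linmi", "linpabel", "linrobel", "linsar", "lintaven", "mi", "mormi", "ro"
Leaf count: 16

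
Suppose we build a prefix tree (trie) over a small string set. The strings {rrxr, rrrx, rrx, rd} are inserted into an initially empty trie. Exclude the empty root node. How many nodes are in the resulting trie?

Insert word by word; a character creates a node only if that edge doesn't already exist:
  "rrxr" → 4 new (r, r, x, r)
  "rrrx" → prefix "rr" already present; 2 new (r, x)
  "rrx" → prefix "rrx" already present; 0 new (none)
  "rd" → prefix "r" already present; 1 new (d)
Total nodes = 4 + 2 + 0 + 1 = 7

7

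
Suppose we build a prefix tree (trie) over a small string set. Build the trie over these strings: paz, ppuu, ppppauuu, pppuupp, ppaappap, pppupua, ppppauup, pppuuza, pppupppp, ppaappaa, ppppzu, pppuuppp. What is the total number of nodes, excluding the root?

Trie structure (* marks end of a word):
(root)
└─ p
   ├─ a
   │  └─ z *
   └─ p
      ├─ a
      │  └─ a
      │     └─ p
      │        └─ p
      │           └─ a
      │              ├─ a *
      │              └─ p *
      ├─ p
      │  ├─ p
      │  │  ├─ a
      │  │  │  └─ u
      │  │  │     └─ u
      │  │  │        ├─ p *
      │  │  │        └─ u *
      │  │  └─ z
      │  │     └─ u *
      │  └─ u
      │     ├─ p
      │     │  ├─ p
      │     │  │  └─ p
      │     │  │     └─ p *
      │     │  └─ u
      │     │     └─ a *
      │     └─ u
      │        ├─ p
      │        │  └─ p *
      │        │     └─ p *
      │        └─ z
      │           └─ a *
      └─ u
         └─ u *
Counting every labelled node above: 35.

35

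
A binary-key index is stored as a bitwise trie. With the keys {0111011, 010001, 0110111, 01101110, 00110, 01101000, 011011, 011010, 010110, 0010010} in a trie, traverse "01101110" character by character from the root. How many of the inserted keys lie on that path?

3

Traverse "01101110" character by character; count nodes along the way that are marked as word ends.
Prefixes of the query that are stored words: "011011", "0110111", "01101110"
Count: 3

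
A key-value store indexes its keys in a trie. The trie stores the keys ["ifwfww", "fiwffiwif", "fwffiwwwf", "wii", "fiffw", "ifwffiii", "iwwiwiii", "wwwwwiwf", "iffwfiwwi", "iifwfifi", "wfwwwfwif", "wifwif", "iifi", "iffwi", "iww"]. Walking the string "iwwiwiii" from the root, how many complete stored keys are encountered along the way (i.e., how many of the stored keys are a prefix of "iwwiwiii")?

Walk "iwwiwiii" from the root; an end-of-word marker is hit whenever a stored word is a prefix of "iwwiwiii".
Prefixes of the query that are stored words: "iww", "iwwiwiii"
Count: 2

2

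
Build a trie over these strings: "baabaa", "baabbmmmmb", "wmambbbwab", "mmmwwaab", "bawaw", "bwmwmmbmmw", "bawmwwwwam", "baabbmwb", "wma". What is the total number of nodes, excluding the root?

51

For each word, the new-node count is its length minus the longest prefix already in the trie:
  "baabaa" → 6 new (b, a, a, b, a, a)
  "baabbmmmmb" → prefix "baab" already present; 6 new (b, m, m, m, m, b)
  "wmambbbwab" → 10 new (w, m, a, m, b, b, b, w, a, b)
  "mmmwwaab" → 8 new (m, m, m, w, w, a, a, b)
  "bawaw" → prefix "ba" already present; 3 new (w, a, w)
  "bwmwmmbmmw" → prefix "b" already present; 9 new (w, m, w, m, m, b, m, m, w)
  "bawmwwwwam" → prefix "baw" already present; 7 new (m, w, w, w, w, a, m)
  "baabbmwb" → prefix "baabbm" already present; 2 new (w, b)
  "wma" → prefix "wma" already present; 0 new (none)
Total nodes = 6 + 6 + 10 + 8 + 3 + 9 + 7 + 2 + 0 = 51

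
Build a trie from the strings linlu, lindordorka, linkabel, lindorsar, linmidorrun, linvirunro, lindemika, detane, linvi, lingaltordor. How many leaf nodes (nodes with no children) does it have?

9

Leaves are exactly the stored words that no other stored word extends.
Those words: "detane", "lindemika", "lindordorka", "lindorsar", "lingaltordor", "linkabel", "linlu", "linmidorrun", "linvirunro"
Leaf count: 9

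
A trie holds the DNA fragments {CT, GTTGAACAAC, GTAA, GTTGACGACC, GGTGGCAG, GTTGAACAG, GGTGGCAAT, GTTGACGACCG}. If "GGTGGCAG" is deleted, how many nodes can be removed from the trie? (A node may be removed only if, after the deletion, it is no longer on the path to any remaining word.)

1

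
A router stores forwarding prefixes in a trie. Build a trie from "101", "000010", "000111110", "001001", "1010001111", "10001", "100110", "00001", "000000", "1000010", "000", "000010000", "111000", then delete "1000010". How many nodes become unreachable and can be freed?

3

After clearing the end-marker at "1000010", prune upward until reaching a node still needed by another word.
The suffix "010" (3 nodes) is used only by "1000010"; the node for "1000" still has the child "1", so pruning stops there.
Nodes removed: 3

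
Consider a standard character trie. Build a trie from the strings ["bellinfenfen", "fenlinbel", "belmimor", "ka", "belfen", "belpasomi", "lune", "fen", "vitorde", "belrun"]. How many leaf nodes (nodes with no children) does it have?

Leaves are exactly the stored words that no other stored word extends.
Those words: "belfen", "bellinfenfen", "belmimor", "belpasomi", "belrun", "fenlinbel", "ka", "lune", "vitorde"
Leaf count: 9

9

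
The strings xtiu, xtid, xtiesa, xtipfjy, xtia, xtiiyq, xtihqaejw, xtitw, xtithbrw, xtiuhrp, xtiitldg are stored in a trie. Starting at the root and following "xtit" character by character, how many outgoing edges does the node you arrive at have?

Follow the path "xtit" to its node, then look at its outgoing edges.
Distinct next characters after "xtit": h, w.
That node has 2 child edges.

2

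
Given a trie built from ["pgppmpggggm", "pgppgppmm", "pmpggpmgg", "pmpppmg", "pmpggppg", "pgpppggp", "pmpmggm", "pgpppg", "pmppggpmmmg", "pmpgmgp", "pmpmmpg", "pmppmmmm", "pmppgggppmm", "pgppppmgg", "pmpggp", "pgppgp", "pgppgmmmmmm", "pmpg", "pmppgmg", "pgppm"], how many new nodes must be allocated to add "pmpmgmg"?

2

The longest prefix of "pmpmgmg" already in the trie is "pmpmg" (length 5).
Each of the 2 remaining characters creates one node.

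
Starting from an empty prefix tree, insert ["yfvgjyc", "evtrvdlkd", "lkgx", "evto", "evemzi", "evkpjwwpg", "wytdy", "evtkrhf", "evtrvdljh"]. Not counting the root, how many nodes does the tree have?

43

Insert word by word; a character creates a node only if that edge doesn't already exist:
  "yfvgjyc" → 7 new (y, f, v, g, j, y, c)
  "evtrvdlkd" → 9 new (e, v, t, r, v, d, l, k, d)
  "lkgx" → 4 new (l, k, g, x)
  "evto" → prefix "evt" already present; 1 new (o)
  "evemzi" → prefix "ev" already present; 4 new (e, m, z, i)
  "evkpjwwpg" → prefix "ev" already present; 7 new (k, p, j, w, w, p, g)
  "wytdy" → 5 new (w, y, t, d, y)
  "evtkrhf" → prefix "evt" already present; 4 new (k, r, h, f)
  "evtrvdljh" → prefix "evtrvdl" already present; 2 new (j, h)
Total nodes = 7 + 9 + 4 + 1 + 4 + 7 + 5 + 4 + 2 = 43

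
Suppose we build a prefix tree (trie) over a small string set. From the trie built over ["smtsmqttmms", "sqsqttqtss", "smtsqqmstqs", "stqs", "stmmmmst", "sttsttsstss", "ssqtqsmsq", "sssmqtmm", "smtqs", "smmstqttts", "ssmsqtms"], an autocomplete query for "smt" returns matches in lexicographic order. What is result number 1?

smtqs

Words with prefix "smt", in lexicographic order: "smtqs", "smtsmqttmms", "smtsqqmstqs"
The 1st is smtqs.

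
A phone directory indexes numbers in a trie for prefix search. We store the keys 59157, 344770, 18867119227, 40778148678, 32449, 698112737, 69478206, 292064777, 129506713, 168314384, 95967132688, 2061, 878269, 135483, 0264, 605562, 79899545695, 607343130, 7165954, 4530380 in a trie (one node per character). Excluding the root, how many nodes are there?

Insert word by word; a character creates a node only if that edge doesn't already exist:
  "59157" → 5 new (5, 9, 1, 5, 7)
  "344770" → 6 new (3, 4, 4, 7, 7, 0)
  "18867119227" → 11 new (1, 8, 8, 6, 7, 1, 1, 9, 2, 2, 7)
  "40778148678" → 11 new (4, 0, 7, 7, 8, 1, 4, 8, 6, 7, 8)
  "32449" → prefix "3" already present; 4 new (2, 4, 4, 9)
  "698112737" → 9 new (6, 9, 8, 1, 1, 2, 7, 3, 7)
  "69478206" → prefix "69" already present; 6 new (4, 7, 8, 2, 0, 6)
  "292064777" → 9 new (2, 9, 2, 0, 6, 4, 7, 7, 7)
  "129506713" → prefix "1" already present; 8 new (2, 9, 5, 0, 6, 7, 1, 3)
  "168314384" → prefix "1" already present; 8 new (6, 8, 3, 1, 4, 3, 8, 4)
  "95967132688" → 11 new (9, 5, 9, 6, 7, 1, 3, 2, 6, 8, 8)
  "2061" → prefix "2" already present; 3 new (0, 6, 1)
  "878269" → 6 new (8, 7, 8, 2, 6, 9)
  "135483" → prefix "1" already present; 5 new (3, 5, 4, 8, 3)
  "0264" → 4 new (0, 2, 6, 4)
  "605562" → prefix "6" already present; 5 new (0, 5, 5, 6, 2)
  "79899545695" → 11 new (7, 9, 8, 9, 9, 5, 4, 5, 6, 9, 5)
  "607343130" → prefix "60" already present; 7 new (7, 3, 4, 3, 1, 3, 0)
  "7165954" → prefix "7" already present; 6 new (1, 6, 5, 9, 5, 4)
  "4530380" → prefix "4" already present; 6 new (5, 3, 0, 3, 8, 0)
Total nodes = 5 + 6 + 11 + 11 + 4 + 9 + 6 + 9 + 8 + 8 + 11 + 3 + 6 + 5 + 4 + 5 + 11 + 7 + 6 + 6 = 141

141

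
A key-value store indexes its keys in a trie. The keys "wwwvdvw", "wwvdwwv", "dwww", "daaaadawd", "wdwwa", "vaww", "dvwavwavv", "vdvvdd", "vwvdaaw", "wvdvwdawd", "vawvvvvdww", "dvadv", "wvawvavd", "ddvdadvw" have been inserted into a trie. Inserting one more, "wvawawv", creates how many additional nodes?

3

"wvaw" is already a path in the trie; the remaining "awv" must be added.
So 7 − 4 = 3 new nodes.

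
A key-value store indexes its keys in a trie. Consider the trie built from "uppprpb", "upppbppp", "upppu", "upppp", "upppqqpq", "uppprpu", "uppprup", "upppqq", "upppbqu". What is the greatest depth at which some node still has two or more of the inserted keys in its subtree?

Look for the deepest trie node that still has at least two words in its subtree.
e.g. "upppqq" and "upppqqpq" share the prefix "upppqq" of length 6; no pair shares a longer one.
Longest shared-prefix length: 6

6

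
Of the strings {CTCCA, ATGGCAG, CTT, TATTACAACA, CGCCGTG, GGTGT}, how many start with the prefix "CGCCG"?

1

Walk to "CGCCG"; the words in its subtree are exactly those with that prefix.
Words under "CGCCG": CGCCGTG
Count: 1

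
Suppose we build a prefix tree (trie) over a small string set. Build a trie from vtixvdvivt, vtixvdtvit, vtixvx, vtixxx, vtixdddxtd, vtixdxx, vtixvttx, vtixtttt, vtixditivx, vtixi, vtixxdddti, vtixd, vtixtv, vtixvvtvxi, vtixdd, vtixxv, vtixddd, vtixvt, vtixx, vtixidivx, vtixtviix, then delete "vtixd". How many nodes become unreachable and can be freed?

Walk "vtixd" from the leaf back toward the root, removing each node that no remaining word uses.
Every node on "vtixd" is still needed (e.g. by "vtixdddxtd"), so nothing is freed.
Nodes removed: 0

0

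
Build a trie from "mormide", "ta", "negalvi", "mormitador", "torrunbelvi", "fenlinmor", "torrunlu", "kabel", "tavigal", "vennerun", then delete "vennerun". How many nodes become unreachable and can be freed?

8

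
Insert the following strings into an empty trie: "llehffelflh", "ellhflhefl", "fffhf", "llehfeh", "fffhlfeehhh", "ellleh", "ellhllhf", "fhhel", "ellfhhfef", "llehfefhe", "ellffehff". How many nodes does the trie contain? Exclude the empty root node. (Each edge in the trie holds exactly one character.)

60

For each word, the new-node count is its length minus the longest prefix already in the trie:
  "llehffelflh" → 11 new (l, l, e, h, f, f, e, l, f, l, h)
  "ellhflhefl" → 10 new (e, l, l, h, f, l, h, e, f, l)
  "fffhf" → 5 new (f, f, f, h, f)
  "llehfeh" → prefix "llehf" already present; 2 new (e, h)
  "fffhlfeehhh" → prefix "fffh" already present; 7 new (l, f, e, e, h, h, h)
  "ellleh" → prefix "ell" already present; 3 new (l, e, h)
  "ellhllhf" → prefix "ellh" already present; 4 new (l, l, h, f)
  "fhhel" → prefix "f" already present; 4 new (h, h, e, l)
  "ellfhhfef" → prefix "ell" already present; 6 new (f, h, h, f, e, f)
  "llehfefhe" → prefix "llehfe" already present; 3 new (f, h, e)
  "ellffehff" → prefix "ellf" already present; 5 new (f, e, h, f, f)
Total nodes = 11 + 10 + 5 + 2 + 7 + 3 + 4 + 4 + 6 + 3 + 5 = 60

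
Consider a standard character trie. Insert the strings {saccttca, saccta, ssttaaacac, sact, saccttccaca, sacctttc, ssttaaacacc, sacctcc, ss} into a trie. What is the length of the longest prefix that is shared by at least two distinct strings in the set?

Look for the deepest trie node that still has at least two words in its subtree.
"ssttaaacac" and "ssttaaacacc" agree on "ssttaaacac" (10 characters) before diverging; nothing deeper is shared.
Longest shared-prefix length: 10

10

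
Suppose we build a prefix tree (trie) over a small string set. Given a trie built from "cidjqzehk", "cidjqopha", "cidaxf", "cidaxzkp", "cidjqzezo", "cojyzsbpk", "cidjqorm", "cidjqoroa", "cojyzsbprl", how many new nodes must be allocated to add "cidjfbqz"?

The longest prefix of "cidjfbqz" already in the trie is "cidj" (length 4).
New nodes needed: |"cidjfbqz"| − 4 = 8 − 4 = 4.

4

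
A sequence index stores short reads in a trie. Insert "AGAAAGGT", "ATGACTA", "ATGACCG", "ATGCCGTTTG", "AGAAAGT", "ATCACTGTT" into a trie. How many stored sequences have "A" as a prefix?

Walk to "A"; the words in its subtree are exactly those with that prefix.
Words under "A": AGAAAGGT, AGAAAGT, ATCACTGTT, ATGACCG, ATGACTA, ATGCCGTTTG
Count: 6

6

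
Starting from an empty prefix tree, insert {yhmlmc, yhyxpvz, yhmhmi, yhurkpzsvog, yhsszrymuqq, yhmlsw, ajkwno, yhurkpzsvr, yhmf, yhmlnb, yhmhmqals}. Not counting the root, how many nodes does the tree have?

48

Insert word by word; a character creates a node only if that edge doesn't already exist:
  "yhmlmc" → 6 new (y, h, m, l, m, c)
  "yhyxpvz" → prefix "yh" already present; 5 new (y, x, p, v, z)
  "yhmhmi" → prefix "yhm" already present; 3 new (h, m, i)
  "yhurkpzsvog" → prefix "yh" already present; 9 new (u, r, k, p, z, s, v, o, g)
  "yhsszrymuqq" → prefix "yh" already present; 9 new (s, s, z, r, y, m, u, q, q)
  "yhmlsw" → prefix "yhml" already present; 2 new (s, w)
  "ajkwno" → 6 new (a, j, k, w, n, o)
  "yhurkpzsvr" → prefix "yhurkpzsv" already present; 1 new (r)
  "yhmf" → prefix "yhm" already present; 1 new (f)
  "yhmlnb" → prefix "yhml" already present; 2 new (n, b)
  "yhmhmqals" → prefix "yhmhm" already present; 4 new (q, a, l, s)
Total nodes = 6 + 5 + 3 + 9 + 9 + 2 + 6 + 1 + 1 + 2 + 4 = 48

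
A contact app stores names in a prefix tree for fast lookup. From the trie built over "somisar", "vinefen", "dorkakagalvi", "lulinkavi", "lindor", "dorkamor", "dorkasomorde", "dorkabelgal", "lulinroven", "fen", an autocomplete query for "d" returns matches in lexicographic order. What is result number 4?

dorkasomorde

Words with prefix "d", in lexicographic order: "dorkabelgal", "dorkakagalvi", "dorkamor", "dorkasomorde"
The 4th is dorkasomorde.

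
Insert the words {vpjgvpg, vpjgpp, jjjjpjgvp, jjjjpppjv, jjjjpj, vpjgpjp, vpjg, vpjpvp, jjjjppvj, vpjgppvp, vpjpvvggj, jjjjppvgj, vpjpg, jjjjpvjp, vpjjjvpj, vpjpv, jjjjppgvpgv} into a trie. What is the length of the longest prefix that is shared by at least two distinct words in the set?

The deepest shared node is where two words last agree before diverging.
"jjjjppvgj" and "jjjjppvj" agree on "jjjjppv" (7 characters) before diverging; nothing deeper is shared.
Longest shared-prefix length: 7

7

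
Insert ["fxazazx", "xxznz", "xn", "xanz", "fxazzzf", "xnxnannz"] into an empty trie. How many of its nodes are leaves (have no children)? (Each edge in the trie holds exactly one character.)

5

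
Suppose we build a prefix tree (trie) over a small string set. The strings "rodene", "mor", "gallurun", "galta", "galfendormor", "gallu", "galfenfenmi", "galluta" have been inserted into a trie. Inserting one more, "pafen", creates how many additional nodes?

5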